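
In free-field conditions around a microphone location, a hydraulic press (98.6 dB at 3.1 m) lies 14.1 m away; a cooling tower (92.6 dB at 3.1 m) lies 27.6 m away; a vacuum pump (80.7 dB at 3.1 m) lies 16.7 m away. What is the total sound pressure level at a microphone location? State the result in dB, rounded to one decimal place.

85.8 dB

Apply inverse-square spreading to bring every level to the receiver, then sum 10^(L/10).
hydraulic press: 98.6 − 20·log₁₀(14.1/3.1) = 98.6 − 13.16 = 85.44 dB.
cooling tower: 92.6 − 20·log₁₀(27.6/3.1) = 92.6 − 18.99 = 73.61 dB.
vacuum pump: 80.7 − 20·log₁₀(16.7/3.1) = 80.7 − 14.63 = 66.07 dB.
Σ 10^(L/10) = 3.772e+08 → L_total = 10·log₁₀(3.772e+08) = 85.77 dB.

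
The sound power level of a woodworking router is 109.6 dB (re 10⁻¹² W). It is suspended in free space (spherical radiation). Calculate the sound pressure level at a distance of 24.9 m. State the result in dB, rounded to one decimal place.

70.7 dB

The power spreads over a sphere of area 4π·r², so L_p = L_w − 10·log₁₀(4π·r²).
4π·r² = 7791 m², 10·log₁₀ of that is 38.916 dB.
L_p = 109.6 − 38.916 = 70.68 dB.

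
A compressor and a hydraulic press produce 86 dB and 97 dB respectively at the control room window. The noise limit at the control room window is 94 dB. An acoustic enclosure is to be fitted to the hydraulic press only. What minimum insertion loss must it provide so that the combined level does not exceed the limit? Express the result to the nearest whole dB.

4 dB

The untreated sources together contribute 10^(86/10) = 3.981e+08, i.e. 86.00 dB.
To meet 94 dB overall, the treated hydraulic press may contribute at most 10^(94/10) − 3.981e+08 = 2.114e+09, i.e. 93.25 dB.
So the hydraulic press must be reduced from 97 to 93.25 dB: IL = 3.75 dB.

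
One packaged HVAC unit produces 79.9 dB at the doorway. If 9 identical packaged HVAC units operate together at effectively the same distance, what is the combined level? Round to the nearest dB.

L_total = L₁ + 10·log₁₀ N for N identical incoherent sources.
L_total = 79.9 + 10·log₁₀(9) = 79.9 + 9.542 = 89.44 dB.

89 dB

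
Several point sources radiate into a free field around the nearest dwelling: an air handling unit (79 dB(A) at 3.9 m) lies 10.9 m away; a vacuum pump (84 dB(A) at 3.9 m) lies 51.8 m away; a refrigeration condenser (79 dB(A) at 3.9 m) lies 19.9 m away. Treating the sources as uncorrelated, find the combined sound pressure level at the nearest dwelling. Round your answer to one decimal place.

71.7 dB(A)

Propagate each source to the receiver with L = L_ref − 20·log₁₀(r/r_ref), then add intensities.
air handling unit: 79 − 20·log₁₀(10.9/3.9) = 79 − 8.93 = 70.07 dB(A).
vacuum pump: 84 − 20·log₁₀(51.8/3.9) = 84 − 22.47 = 61.53 dB(A).
refrigeration condenser: 79 − 20·log₁₀(19.9/3.9) = 79 − 14.16 = 64.84 dB(A).
Σ 10^(L/10) = 1.464e+07 → L_total = 10·log₁₀(1.464e+07) = 71.66 dB(A).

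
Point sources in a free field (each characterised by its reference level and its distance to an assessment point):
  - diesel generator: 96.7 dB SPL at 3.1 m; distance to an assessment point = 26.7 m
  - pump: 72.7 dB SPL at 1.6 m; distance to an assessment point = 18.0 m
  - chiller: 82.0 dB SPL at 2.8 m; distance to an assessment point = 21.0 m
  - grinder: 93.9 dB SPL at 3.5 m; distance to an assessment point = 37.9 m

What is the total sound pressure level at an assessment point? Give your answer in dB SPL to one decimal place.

Apply inverse-square spreading to bring every level to the receiver, then sum 10^(L/10).
diesel generator: 96.7 − 20·log₁₀(26.7/3.1) = 96.7 − 18.70 = 78.00 dB SPL.
pump: 72.7 − 20·log₁₀(18.0/1.6) = 72.7 − 21.02 = 51.68 dB SPL.
chiller: 82.0 − 20·log₁₀(21.0/2.8) = 82.0 − 17.50 = 64.50 dB SPL.
grinder: 93.9 − 20·log₁₀(37.9/3.5) = 93.9 − 20.69 = 73.21 dB SPL.
Σ 10^(L/10) = 8.695e+07 → L_total = 10·log₁₀(8.695e+07) = 79.39 dB SPL.

79.4 dB SPL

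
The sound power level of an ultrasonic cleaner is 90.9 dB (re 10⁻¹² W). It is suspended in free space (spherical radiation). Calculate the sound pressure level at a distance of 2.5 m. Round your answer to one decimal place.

71.9 dB

L_p = L_w − 10·log₁₀(4π·r²) with r = 2.5 m.
4π·r² = 78.54 m², 10·log₁₀ of that is 18.951 dB.
L_p = 90.9 − 18.951 = 71.95 dB.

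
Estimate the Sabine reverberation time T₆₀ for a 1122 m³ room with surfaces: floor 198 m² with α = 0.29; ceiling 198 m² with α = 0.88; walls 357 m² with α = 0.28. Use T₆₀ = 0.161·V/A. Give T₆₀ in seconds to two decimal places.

Total absorption A = 198·0.29 + 198·0.88 + 357·0.28 = 331.62 m² sabins.
T₆₀ = 0.161·V/A = 0.161·1122/331.62 = 0.545 s.

0.54 s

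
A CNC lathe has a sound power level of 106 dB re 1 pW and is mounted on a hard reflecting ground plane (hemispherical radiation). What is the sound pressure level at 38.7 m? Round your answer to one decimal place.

L_p = L_w − 10·log₁₀(2π·r²) with r = 38.7 m.
2π·r² = 9410 m², 10·log₁₀ of that is 39.736 dB.
L_p = 106 − 39.736 = 66.26 dB.

66.3 dB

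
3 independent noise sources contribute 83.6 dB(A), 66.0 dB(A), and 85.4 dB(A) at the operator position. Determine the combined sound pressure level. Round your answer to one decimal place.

87.6 dB(A)

For uncorrelated sources the intensities add, so convert each level to linear form, sum, and take 10·log₁₀ of the total.
Σ 10^(L/10) = 10^(83.6/10) + 10^(66.0/10) + 10^(85.4/10) = 5.798e+08.
L_total = 10·log₁₀(5.798e+08) = 87.63 dB(A).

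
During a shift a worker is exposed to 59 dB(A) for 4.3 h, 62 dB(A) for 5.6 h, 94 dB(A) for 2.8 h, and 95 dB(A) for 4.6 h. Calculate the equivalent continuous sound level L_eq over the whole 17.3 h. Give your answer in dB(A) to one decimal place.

Weight each interval's intensity by its duration and average over T = 17.3 h:
Σ tᵢ·10^(Lᵢ/10) = 4.3·10^(59/10) + 5.6·10^(62/10) + 2.8·10^(94/10) + 4.6·10^(95/10) = 2.159e+10.
L_eq = 10·log₁₀(2.159e+10/17.3) = 90.96 dB(A).

91.0 dB(A)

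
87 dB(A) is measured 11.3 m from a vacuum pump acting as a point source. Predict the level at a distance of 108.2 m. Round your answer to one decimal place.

Point-source attenuation: ΔL = 20·log₁₀(r₂/r₁) = 20·log₁₀(108.2/11.3) = 19.623 dB.
L₂ = 87 − 20·log₁₀(108.2/11.3) = 87 − 19.623 = 67.38 dB(A).

67.4 dB(A)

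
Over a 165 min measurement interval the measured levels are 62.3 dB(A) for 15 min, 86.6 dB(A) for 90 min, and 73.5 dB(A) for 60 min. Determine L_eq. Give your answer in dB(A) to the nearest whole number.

The energy average is taken in the linear domain: L_eq = 10·log₁₀[(Σ tᵢ·10^(Lᵢ/10))/T], T = 165 min.
Σ tᵢ·10^(Lᵢ/10) = 15·10^(62.3/10) + 90·10^(86.6/10) + 60·10^(73.5/10) = 4.251e+10.
L_eq = 10·log₁₀(4.251e+10/165) = 84.11 dB(A).

84 dB(A)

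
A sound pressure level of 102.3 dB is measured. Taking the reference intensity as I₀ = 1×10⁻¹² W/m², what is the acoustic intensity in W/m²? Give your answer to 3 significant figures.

L = 10·log₁₀(I/I₀) ⇒ I = I₀·10^(L/10) = 10⁻¹² × 10^10.23.

0.0170 W/m²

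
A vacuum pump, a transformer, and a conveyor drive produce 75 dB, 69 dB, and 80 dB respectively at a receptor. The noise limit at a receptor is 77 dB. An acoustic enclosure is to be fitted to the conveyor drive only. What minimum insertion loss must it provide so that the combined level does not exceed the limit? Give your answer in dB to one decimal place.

The untreated sources together contribute 10^(75/10) + 10^(69/10) = 3.957e+07, i.e. 75.97 dB.
To meet 77 dB overall, the treated conveyor drive may contribute at most 10^(77/10) − 3.957e+07 = 1.055e+07, i.e. 70.23 dB.
So the conveyor drive must be reduced from 80 to 70.23 dB: IL = 9.77 dB.

9.8 dB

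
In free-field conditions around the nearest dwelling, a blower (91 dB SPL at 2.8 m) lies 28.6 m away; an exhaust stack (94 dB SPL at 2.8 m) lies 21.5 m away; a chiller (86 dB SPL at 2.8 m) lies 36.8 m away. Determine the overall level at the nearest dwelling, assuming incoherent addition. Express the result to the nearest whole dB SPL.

First find each source's level at the receiver (point-source: −20·log₁₀(r/r_ref)), then combine on an intensity basis.
blower: 91 − 20·log₁₀(28.6/2.8) = 91 − 20.18 = 70.82 dB SPL.
exhaust stack: 94 − 20·log₁₀(21.5/2.8) = 94 − 17.71 = 76.29 dB SPL.
chiller: 86 − 20·log₁₀(36.8/2.8) = 86 − 22.37 = 63.63 dB SPL.
Σ 10^(L/10) = 5.697e+07 → L_total = 10·log₁₀(5.697e+07) = 77.56 dB SPL.

78 dB SPL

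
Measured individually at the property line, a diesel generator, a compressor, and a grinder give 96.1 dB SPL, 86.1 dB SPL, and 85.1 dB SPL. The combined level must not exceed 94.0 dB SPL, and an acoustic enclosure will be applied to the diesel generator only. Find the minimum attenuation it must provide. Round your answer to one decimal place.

3.6 dB

Everything except the diesel generator sums to 10^(86.1/10) + 10^(85.1/10) = 7.310e+08 in linear terms, 88.64 dB SPL.
The limit corresponds to 10^(94.0/10) = 2.512e+09; subtracting the fixed part leaves 1.781e+09 for the diesel generator, i.e. 92.51 dB SPL.
Required insertion loss = 96.1 − 92.51 = 3.59 dB.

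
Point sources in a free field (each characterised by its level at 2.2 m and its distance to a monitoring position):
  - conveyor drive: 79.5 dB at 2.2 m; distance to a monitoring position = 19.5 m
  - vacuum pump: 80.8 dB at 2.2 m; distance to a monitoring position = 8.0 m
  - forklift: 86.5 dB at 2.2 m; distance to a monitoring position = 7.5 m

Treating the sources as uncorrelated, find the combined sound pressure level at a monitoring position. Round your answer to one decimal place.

Propagate each source to the receiver with L = L_ref − 20·log₁₀(r/r_ref), then add intensities.
conveyor drive: 79.5 − 20·log₁₀(19.5/2.2) = 79.5 − 18.95 = 60.55 dB.
vacuum pump: 80.8 − 20·log₁₀(8.0/2.2) = 80.8 − 11.21 = 69.59 dB.
forklift: 86.5 − 20·log₁₀(7.5/2.2) = 86.5 − 10.65 = 75.85 dB.
Σ 10^(L/10) = 4.866e+07 → L_total = 10·log₁₀(4.866e+07) = 76.87 dB.

76.9 dB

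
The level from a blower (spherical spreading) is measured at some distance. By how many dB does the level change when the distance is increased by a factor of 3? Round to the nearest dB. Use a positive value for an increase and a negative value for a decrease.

-10 dB

Point-source spreading: ΔL = −20·log₁₀(r₂/r₁).
ΔL = −20·log₁₀(3) = -9.54 dB.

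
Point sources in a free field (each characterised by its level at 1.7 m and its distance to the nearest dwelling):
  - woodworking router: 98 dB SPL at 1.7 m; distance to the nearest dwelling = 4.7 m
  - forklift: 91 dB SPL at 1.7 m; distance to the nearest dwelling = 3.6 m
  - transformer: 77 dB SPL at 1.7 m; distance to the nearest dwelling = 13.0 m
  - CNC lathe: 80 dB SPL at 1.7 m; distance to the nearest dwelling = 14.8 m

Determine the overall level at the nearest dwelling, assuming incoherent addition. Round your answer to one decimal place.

First find each source's level at the receiver (point-source: −20·log₁₀(r/r_ref)), then combine on an intensity basis.
woodworking router: 98 − 20·log₁₀(4.7/1.7) = 98 − 8.83 = 89.17 dB SPL.
forklift: 91 − 20·log₁₀(3.6/1.7) = 91 − 6.52 = 84.48 dB SPL.
transformer: 77 − 20·log₁₀(13.0/1.7) = 77 − 17.67 = 59.33 dB SPL.
CNC lathe: 80 − 20·log₁₀(14.8/1.7) = 80 − 18.80 = 61.20 dB SPL.
Σ 10^(L/10) = 1.108e+09 → L_total = 10·log₁₀(1.108e+09) = 90.45 dB SPL.

90.4 dB SPL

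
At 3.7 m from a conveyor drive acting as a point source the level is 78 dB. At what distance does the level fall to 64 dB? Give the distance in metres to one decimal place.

18.5 m

Point-source spreading drops the level by 20·log₁₀(r₂/r₁); inverting, r₂/r₁ = 10^(ΔL/20).
r₂ = 3.7·10^((78−64)/20) = 3.7·10^(14.0/20) = 18.54 m.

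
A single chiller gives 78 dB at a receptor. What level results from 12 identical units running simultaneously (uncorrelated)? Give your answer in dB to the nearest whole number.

89 dB

N identical incoherent sources raise the level by 10·log₁₀ N.
L_total = 78 + 10·log₁₀(12) = 78 + 10.792 = 88.79 dB.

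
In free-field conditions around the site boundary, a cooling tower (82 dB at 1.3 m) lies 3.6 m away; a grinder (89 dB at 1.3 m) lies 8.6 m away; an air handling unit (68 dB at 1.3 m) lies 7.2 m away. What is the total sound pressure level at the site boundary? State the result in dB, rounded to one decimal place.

Propagate each source to the receiver with L = L_ref − 20·log₁₀(r/r_ref), then add intensities.
cooling tower: 82 − 20·log₁₀(3.6/1.3) = 82 − 8.85 = 73.15 dB.
grinder: 89 − 20·log₁₀(8.6/1.3) = 89 − 16.41 = 72.59 dB.
air handling unit: 68 − 20·log₁₀(7.2/1.3) = 68 − 14.87 = 53.13 dB.
Σ 10^(L/10) = 3.902e+07 → L_total = 10·log₁₀(3.902e+07) = 75.91 dB.

75.9 dB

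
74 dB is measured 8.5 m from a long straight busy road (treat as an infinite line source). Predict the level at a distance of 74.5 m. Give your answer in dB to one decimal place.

64.6 dB

Cylindrical spreading from a line source gives a 10·log₁₀(r₂/r₁) drop.
L₂ = 74 − 10·log₁₀(74.5/8.5) = 74 − 9.427 = 64.57 dB.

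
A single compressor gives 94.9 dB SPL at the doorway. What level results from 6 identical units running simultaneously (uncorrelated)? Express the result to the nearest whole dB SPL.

103 dB SPL

L_total = L₁ + 10·log₁₀ N for N identical incoherent sources.
L_total = 94.9 + 10·log₁₀(6) = 94.9 + 7.782 = 102.68 dB SPL.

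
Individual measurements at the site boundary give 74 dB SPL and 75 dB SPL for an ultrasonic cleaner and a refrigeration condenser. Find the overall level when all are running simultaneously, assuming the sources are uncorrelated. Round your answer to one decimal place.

77.5 dB SPL

For uncorrelated sources the intensities add, so convert each level to linear form, sum, and take 10·log₁₀ of the total.
Σ 10^(L/10) = 10^(74/10) + 10^(75/10) = 5.674e+07.
L_total = 10·log₁₀(5.674e+07) = 77.54 dB SPL.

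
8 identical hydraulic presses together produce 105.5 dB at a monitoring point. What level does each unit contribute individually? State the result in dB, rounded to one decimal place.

96.5 dB

For N identical incoherent sources L_total = L₁ + 10·log₁₀ N, so L₁ = 105.5 − 10·log₁₀(8) = 105.5 − 9.031.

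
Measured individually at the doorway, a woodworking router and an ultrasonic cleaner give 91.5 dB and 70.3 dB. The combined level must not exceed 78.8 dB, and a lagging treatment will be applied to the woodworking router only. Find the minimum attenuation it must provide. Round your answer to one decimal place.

Fixed contribution from the other source: Σ 10^(L/10) = 10^(70.3/10) = 1.072e+07 (70.30 dB).
The limit corresponds to 10^(78.8/10) = 7.586e+07; subtracting the fixed part leaves 6.514e+07 for the woodworking router, i.e. 78.14 dB.
So the woodworking router must be reduced from 91.5 to 78.14 dB: IL = 13.36 dB.

13.4 dB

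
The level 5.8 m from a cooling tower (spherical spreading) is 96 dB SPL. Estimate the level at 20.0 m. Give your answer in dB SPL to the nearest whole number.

85 dB SPL

Point-source attenuation: ΔL = 20·log₁₀(r₂/r₁) = 20·log₁₀(20.0/5.8) = 10.752 dB.
L₂ = 96 − 20·log₁₀(20.0/5.8) = 96 − 10.752 = 85.25 dB SPL.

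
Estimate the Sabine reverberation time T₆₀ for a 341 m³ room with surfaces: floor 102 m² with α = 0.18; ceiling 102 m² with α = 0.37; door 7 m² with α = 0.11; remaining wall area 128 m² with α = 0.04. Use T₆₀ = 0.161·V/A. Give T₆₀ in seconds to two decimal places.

0.89 s

Total absorption A = 102·0.18 + 102·0.37 + 7·0.11 + 128·0.04 = 61.99 m² sabins.
T₆₀ = 0.161 × 341 / 61.99 = 0.886 s.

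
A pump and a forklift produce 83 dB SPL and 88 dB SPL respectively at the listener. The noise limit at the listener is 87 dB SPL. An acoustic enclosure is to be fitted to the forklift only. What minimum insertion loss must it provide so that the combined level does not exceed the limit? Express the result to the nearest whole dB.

3 dB

Everything except the forklift sums to 10^(83/10) = 1.995e+08 in linear terms, 83.00 dB SPL.
To meet 87 dB SPL overall, the treated forklift may contribute at most 10^(87/10) − 1.995e+08 = 3.017e+08, i.e. 84.80 dB SPL.
Required insertion loss = 88 − 84.80 = 3.20 dB.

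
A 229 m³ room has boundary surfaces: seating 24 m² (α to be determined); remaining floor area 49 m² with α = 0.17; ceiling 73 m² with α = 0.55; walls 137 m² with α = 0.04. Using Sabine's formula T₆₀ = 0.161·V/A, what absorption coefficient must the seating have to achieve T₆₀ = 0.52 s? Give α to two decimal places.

From T₆₀ = 0.161·V/A, the target T₆₀ = 0.52 s needs A = 0.161·229/0.52 = 70.90 m².
Absorption from the other surfaces = 49·0.17 + 73·0.55 + 137·0.04 = 53.96 m², so the seating must supply 16.94 m² over 24 m².
α = 16.94/24 = 0.706.

0.71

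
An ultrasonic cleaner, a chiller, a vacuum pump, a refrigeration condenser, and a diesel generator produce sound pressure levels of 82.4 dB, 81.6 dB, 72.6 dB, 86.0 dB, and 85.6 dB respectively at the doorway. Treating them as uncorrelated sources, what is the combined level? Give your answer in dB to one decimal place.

Incoherent sources combine by intensity addition: L_total = 10·log₁₀(Σ 10^(L_i/10)).
Σ 10^(L/10) = 10^(82.4/10) + 10^(81.6/10) + 10^(72.6/10) + 10^(86.0/10) + 10^(85.6/10) = 1.098e+09.
L_total = 10·log₁₀(1.098e+09) = 90.40 dB.

90.4 dB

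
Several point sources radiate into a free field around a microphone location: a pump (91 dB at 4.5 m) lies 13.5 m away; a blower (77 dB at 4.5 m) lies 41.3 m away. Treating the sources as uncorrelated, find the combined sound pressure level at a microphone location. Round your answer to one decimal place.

81.5 dB

Apply inverse-square spreading to bring every level to the receiver, then sum 10^(L/10).
pump: 91 − 20·log₁₀(13.5/4.5) = 91 − 9.54 = 81.46 dB.
blower: 77 − 20·log₁₀(41.3/4.5) = 77 − 19.25 = 57.75 dB.
Σ 10^(L/10) = 1.405e+08 → L_total = 10·log₁₀(1.405e+08) = 81.48 dB.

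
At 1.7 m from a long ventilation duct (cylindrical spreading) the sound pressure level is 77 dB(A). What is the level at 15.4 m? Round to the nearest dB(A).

Cylindrical spreading from a line source gives a 10·log₁₀(r₂/r₁) drop.
L₂ = 77 − 10·log₁₀(15.4/1.7) = 77 − 9.571 = 67.43 dB(A).

67 dB(A)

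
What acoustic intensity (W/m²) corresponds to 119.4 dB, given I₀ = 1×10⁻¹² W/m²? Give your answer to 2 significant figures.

I/I₀ = 10^(119.4/10) = 8.71e+11, so I = 8.71e+11 × 10⁻¹² W/m².

0.87 W/m²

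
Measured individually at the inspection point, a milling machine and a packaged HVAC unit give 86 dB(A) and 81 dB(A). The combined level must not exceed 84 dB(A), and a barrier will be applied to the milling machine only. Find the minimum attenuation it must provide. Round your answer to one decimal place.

Everything except the milling machine sums to 10^(81/10) = 1.259e+08 in linear terms, 81.00 dB(A).
To meet 84 dB(A) overall, the treated milling machine may contribute at most 10^(84/10) − 1.259e+08 = 1.253e+08, i.e. 80.98 dB(A).
So the milling machine must be reduced from 86 to 80.98 dB(A): IL = 5.02 dB.

5.0 dB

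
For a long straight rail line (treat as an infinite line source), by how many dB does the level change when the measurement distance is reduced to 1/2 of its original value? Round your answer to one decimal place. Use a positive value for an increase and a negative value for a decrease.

With cylindrical spreading the level changes by −10·log₁₀(r₂/r₁).
ΔL = −10·log₁₀(0.5) = +3.01 dB.

+3.0 dB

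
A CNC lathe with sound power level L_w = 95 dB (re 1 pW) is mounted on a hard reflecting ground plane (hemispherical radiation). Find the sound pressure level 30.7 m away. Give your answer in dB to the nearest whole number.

57 dB

Free-field hemispherical radiation: L_p = L_w − 10·log₁₀(2π·r²), r = 30.7 m.
2π·r² = 5922 m², 10·log₁₀ of that is 37.725 dB.
L_p = 95 − 37.725 = 57.28 dB.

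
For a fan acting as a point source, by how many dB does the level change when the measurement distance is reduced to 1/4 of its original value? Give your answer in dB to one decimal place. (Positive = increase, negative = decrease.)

+12.0 dB

Point-source spreading: ΔL = −20·log₁₀(r₂/r₁).
ΔL = −20·log₁₀(0.25) = +12.04 dB.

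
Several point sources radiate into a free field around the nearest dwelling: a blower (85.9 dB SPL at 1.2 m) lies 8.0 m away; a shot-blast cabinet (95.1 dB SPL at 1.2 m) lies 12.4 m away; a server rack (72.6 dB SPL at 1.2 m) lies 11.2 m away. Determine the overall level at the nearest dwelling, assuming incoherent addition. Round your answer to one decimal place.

First find each source's level at the receiver (point-source: −20·log₁₀(r/r_ref)), then combine on an intensity basis.
blower: 85.9 − 20·log₁₀(8.0/1.2) = 85.9 − 16.48 = 69.42 dB SPL.
shot-blast cabinet: 95.1 − 20·log₁₀(12.4/1.2) = 95.1 − 20.28 = 74.82 dB SPL.
server rack: 72.6 − 20·log₁₀(11.2/1.2) = 72.6 − 19.40 = 53.20 dB SPL.
Σ 10^(L/10) = 3.927e+07 → L_total = 10·log₁₀(3.927e+07) = 75.94 dB SPL.

75.9 dB SPL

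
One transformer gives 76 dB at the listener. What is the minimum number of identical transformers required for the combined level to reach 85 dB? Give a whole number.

Need L₁ + 10·log₁₀ N ≥ 85, i.e. log₁₀ N ≥ 0.90.
N ≥ 10^(9.0/10) = 7.943, so N = 8.

8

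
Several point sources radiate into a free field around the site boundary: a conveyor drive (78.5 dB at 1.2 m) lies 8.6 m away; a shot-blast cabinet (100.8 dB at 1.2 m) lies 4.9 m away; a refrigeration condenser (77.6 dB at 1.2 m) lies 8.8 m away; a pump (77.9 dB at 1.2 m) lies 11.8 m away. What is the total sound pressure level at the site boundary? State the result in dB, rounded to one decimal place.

Propagate each source to the receiver with L = L_ref − 20·log₁₀(r/r_ref), then add intensities.
conveyor drive: 78.5 − 20·log₁₀(8.6/1.2) = 78.5 − 17.11 = 61.39 dB.
shot-blast cabinet: 100.8 − 20·log₁₀(4.9/1.2) = 100.8 − 12.22 = 88.58 dB.
refrigeration condenser: 77.6 − 20·log₁₀(8.8/1.2) = 77.6 − 17.31 = 60.29 dB.
pump: 77.9 − 20·log₁₀(11.8/1.2) = 77.9 − 19.85 = 58.05 dB.
Σ 10^(L/10) = 7.241e+08 → L_total = 10·log₁₀(7.241e+08) = 88.60 dB.

88.6 dB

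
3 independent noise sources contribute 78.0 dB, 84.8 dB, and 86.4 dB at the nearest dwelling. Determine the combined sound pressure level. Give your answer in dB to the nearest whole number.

For uncorrelated sources the intensities add, so convert each level to linear form, sum, and take 10·log₁₀ of the total.
Σ 10^(L/10) = 10^(78.0/10) + 10^(84.8/10) + 10^(86.4/10) = 8.016e+08.
L_total = 10·log₁₀(8.016e+08) = 89.04 dB.

89 dB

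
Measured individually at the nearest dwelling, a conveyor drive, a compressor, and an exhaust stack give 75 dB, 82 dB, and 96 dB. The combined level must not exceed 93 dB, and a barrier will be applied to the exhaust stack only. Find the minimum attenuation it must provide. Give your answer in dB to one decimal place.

3.4 dB

Everything except the exhaust stack sums to 10^(75/10) + 10^(82/10) = 1.901e+08 in linear terms, 82.79 dB.
The limit corresponds to 10^(93/10) = 1.995e+09; subtracting the fixed part leaves 1.805e+09 for the exhaust stack, i.e. 92.57 dB.
Required insertion loss = 96 − 92.57 = 3.43 dB.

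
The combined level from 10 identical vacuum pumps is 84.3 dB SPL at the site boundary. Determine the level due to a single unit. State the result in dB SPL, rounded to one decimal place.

74.3 dB SPL

For N identical incoherent sources L_total = L₁ + 10·log₁₀ N, so L₁ = 84.3 − 10·log₁₀(10) = 84.3 − 10.000.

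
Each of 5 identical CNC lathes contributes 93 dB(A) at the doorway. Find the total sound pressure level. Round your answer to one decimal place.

L_total = L₁ + 10·log₁₀ N for N identical incoherent sources.
L_total = 93 + 10·log₁₀(5) = 93 + 6.990 = 99.99 dB(A).

100.0 dB(A)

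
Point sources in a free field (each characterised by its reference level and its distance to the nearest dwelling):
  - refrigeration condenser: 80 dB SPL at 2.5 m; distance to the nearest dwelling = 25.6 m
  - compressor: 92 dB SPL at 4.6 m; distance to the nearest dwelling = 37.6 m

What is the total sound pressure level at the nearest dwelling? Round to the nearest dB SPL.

74 dB SPL

Apply inverse-square spreading to bring every level to the receiver, then sum 10^(L/10).
refrigeration condenser: 80 − 20·log₁₀(25.6/2.5) = 80 − 20.21 = 59.79 dB SPL.
compressor: 92 − 20·log₁₀(37.6/4.6) = 92 − 18.25 = 73.75 dB SPL.
Σ 10^(L/10) = 2.468e+07 → L_total = 10·log₁₀(2.468e+07) = 73.92 dB SPL.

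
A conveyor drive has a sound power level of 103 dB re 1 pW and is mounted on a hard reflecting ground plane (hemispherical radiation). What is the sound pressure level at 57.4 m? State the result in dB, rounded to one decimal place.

The power spreads over a hemisphere of area 2π·r², so L_p = L_w − 10·log₁₀(2π·r²).
2π·r² = 2.07e+04 m², 10·log₁₀ of that is 43.160 dB.
L_p = 103 − 43.160 = 59.84 dB.

59.8 dB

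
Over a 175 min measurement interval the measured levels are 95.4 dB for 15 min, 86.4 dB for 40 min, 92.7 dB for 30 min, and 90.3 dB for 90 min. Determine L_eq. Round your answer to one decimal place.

91.0 dB

L_eq = 10·log₁₀[(1/T)·Σ tᵢ·10^(Lᵢ/10)] with T = 175 min.
Σ tᵢ·10^(Lᵢ/10) = 15·10^(95.4/10) + 40·10^(86.4/10) + 30·10^(92.7/10) + 90·10^(90.3/10) = 2.218e+11.
L_eq = 10·log₁₀(2.218e+11/175) = 91.03 dB.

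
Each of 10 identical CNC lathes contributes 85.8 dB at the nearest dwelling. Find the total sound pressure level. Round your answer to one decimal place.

95.8 dB

L_total = L₁ + 10·log₁₀ N for N identical incoherent sources.
L_total = 85.8 + 10·log₁₀(10) = 85.8 + 10.000 = 95.80 dB.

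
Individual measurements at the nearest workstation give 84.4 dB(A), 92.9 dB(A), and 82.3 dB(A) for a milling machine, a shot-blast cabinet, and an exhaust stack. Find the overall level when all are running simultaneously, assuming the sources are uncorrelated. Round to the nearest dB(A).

94 dB(A)

For uncorrelated sources the intensities add, so convert each level to linear form, sum, and take 10·log₁₀ of the total.
Σ 10^(L/10) = 10^(84.4/10) + 10^(92.9/10) + 10^(82.3/10) = 2.395e+09.
L_total = 10·log₁₀(2.395e+09) = 93.79 dB(A).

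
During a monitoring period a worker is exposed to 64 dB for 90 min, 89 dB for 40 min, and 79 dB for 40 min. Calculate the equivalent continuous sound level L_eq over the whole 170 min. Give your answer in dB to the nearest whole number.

L_eq = 10·log₁₀[(1/T)·Σ tᵢ·10^(Lᵢ/10)] with T = 170 min.
Σ tᵢ·10^(Lᵢ/10) = 90·10^(64/10) + 40·10^(89/10) + 40·10^(79/10) = 3.518e+10.
L_eq = 10·log₁₀(3.518e+10/170) = 83.16 dB.

83 dB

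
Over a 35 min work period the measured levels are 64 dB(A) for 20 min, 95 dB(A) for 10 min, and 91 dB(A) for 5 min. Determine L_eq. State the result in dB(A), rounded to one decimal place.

The energy average is taken in the linear domain: L_eq = 10·log₁₀[(Σ tᵢ·10^(Lᵢ/10))/T], T = 35 min.
Σ tᵢ·10^(Lᵢ/10) = 20·10^(64/10) + 10·10^(95/10) + 5·10^(91/10) = 3.797e+10.
L_eq = 10·log₁₀(3.797e+10/35) = 90.35 dB(A).

90.4 dB(A)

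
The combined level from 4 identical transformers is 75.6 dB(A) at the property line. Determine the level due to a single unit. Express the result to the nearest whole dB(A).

70 dB(A)

Dividing the total intensity by 4 lowers the level by 10·log₁₀ 4 = 6.021 dB: L₁ = 75.6 − 6.021.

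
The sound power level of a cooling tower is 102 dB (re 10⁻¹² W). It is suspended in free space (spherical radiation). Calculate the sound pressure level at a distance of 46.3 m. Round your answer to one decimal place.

L_p = L_w − 10·log₁₀(4π·r²) with r = 46.3 m.
4π·r² = 2.694e+04 m², 10·log₁₀ of that is 44.304 dB.
L_p = 102 − 44.304 = 57.70 dB.

57.7 dB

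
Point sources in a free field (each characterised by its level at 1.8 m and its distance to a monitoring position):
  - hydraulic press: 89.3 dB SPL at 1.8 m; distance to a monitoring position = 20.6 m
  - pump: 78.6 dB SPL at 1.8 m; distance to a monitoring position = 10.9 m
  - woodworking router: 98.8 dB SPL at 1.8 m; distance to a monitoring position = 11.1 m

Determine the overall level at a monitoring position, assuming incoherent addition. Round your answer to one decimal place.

Apply inverse-square spreading to bring every level to the receiver, then sum 10^(L/10).
hydraulic press: 89.3 − 20·log₁₀(20.6/1.8) = 89.3 − 21.17 = 68.13 dB SPL.
pump: 78.6 − 20·log₁₀(10.9/1.8) = 78.6 − 15.64 = 62.96 dB SPL.
woodworking router: 98.8 − 20·log₁₀(11.1/1.8) = 98.8 − 15.80 = 83.00 dB SPL.
Σ 10^(L/10) = 2.080e+08 → L_total = 10·log₁₀(2.080e+08) = 83.18 dB SPL.

83.2 dB SPL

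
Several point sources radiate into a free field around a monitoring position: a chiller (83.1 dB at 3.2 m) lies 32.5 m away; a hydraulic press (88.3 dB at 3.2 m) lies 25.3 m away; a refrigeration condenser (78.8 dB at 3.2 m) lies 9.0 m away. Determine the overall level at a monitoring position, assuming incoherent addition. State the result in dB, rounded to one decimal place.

Propagate each source to the receiver with L = L_ref − 20·log₁₀(r/r_ref), then add intensities.
chiller: 83.1 − 20·log₁₀(32.5/3.2) = 83.1 − 20.13 = 62.97 dB.
hydraulic press: 88.3 − 20·log₁₀(25.3/3.2) = 88.3 − 17.96 = 70.34 dB.
refrigeration condenser: 78.8 − 20·log₁₀(9.0/3.2) = 78.8 − 8.98 = 69.82 dB.
Σ 10^(L/10) = 2.239e+07 → L_total = 10·log₁₀(2.239e+07) = 73.50 dB.

73.5 dB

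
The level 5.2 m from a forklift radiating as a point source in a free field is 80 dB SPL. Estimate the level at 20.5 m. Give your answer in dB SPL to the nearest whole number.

68 dB SPL

For a point source, L₂ = L₁ − 20·log₁₀(r₂/r₁).
L₂ = 80 − 20·log₁₀(20.5/5.2) = 80 − 11.915 = 68.08 dB SPL.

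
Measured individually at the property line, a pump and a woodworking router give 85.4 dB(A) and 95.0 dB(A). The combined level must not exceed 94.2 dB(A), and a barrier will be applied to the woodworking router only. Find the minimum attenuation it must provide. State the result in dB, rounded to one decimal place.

1.4 dB

The untreated sources together contribute 10^(85.4/10) = 3.467e+08, i.e. 85.40 dB(A).
To meet 94.2 dB(A) overall, the treated woodworking router may contribute at most 10^(94.2/10) − 3.467e+08 = 2.284e+09, i.e. 93.59 dB(A).
So the woodworking router must be reduced from 95.0 to 93.59 dB(A): IL = 1.41 dB.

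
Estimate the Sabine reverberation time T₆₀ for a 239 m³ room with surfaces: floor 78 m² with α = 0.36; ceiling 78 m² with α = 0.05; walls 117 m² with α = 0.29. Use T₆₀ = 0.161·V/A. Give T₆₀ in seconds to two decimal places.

A = Σ Sᵢαᵢ = 78·0.36 + 78·0.05 + 117·0.29 = 65.91 m².
T₆₀ = 0.161 × 239 / 65.91 = 0.584 s.

0.58 s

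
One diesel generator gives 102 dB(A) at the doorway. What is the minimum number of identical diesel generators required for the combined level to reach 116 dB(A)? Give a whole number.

The shortfall is 116 − 102 = 14.0 dB, and N units add 10·log₁₀ N, so need 10·log₁₀ N ≥ 14.0.
N ≥ 10^(14.0/10) = 25.119, so N = 26.

26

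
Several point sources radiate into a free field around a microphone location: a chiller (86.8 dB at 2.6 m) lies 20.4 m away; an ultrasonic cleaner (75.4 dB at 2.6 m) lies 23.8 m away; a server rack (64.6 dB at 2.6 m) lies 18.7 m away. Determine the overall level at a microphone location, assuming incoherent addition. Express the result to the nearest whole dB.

First find each source's level at the receiver (point-source: −20·log₁₀(r/r_ref)), then combine on an intensity basis.
chiller: 86.8 − 20·log₁₀(20.4/2.6) = 86.8 − 17.89 = 68.91 dB.
ultrasonic cleaner: 75.4 − 20·log₁₀(23.8/2.6) = 75.4 − 19.23 = 56.17 dB.
server rack: 64.6 − 20·log₁₀(18.7/2.6) = 64.6 − 17.14 = 47.46 dB.
Σ 10^(L/10) = 8.244e+06 → L_total = 10·log₁₀(8.244e+06) = 69.16 dB.

69 dB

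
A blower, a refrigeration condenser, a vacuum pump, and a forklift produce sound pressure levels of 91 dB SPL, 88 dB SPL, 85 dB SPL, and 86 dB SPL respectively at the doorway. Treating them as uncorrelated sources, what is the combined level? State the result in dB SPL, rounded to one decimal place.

94.2 dB SPL

For uncorrelated sources the intensities add, so convert each level to linear form, sum, and take 10·log₁₀ of the total.
Σ 10^(L/10) = 10^(91/10) + 10^(88/10) + 10^(85/10) + 10^(86/10) = 2.604e+09.
L_total = 10·log₁₀(2.604e+09) = 94.16 dB SPL.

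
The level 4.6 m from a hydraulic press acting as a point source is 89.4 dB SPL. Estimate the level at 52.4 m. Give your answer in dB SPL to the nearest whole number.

Spherical spreading from a point source gives a 20·log₁₀(r₂/r₁) drop.
L₂ = 89.4 − 20·log₁₀(52.4/4.6) = 89.4 − 21.131 = 68.27 dB SPL.

68 dB SPL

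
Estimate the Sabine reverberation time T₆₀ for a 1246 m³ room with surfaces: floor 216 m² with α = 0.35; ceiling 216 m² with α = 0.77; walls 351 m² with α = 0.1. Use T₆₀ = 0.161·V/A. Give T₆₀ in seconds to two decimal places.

0.72 s

Total absorption A = 216·0.35 + 216·0.77 + 351·0.1 = 277.02 m² sabins.
T₆₀ = 0.161 × 1246 / 277.02 = 0.724 s.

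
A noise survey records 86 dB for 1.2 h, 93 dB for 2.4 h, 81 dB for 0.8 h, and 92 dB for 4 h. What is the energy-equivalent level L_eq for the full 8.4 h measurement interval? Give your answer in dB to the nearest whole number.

91 dB

The energy average is taken in the linear domain: L_eq = 10·log₁₀[(Σ tᵢ·10^(Lᵢ/10))/T], T = 8.4 h.
Σ tᵢ·10^(Lᵢ/10) = 1.2·10^(86/10) + 2.4·10^(93/10) + 0.8·10^(81/10) + 4·10^(92/10) = 1.171e+10.
L_eq = 10·log₁₀(1.171e+10/8.4) = 91.44 dB.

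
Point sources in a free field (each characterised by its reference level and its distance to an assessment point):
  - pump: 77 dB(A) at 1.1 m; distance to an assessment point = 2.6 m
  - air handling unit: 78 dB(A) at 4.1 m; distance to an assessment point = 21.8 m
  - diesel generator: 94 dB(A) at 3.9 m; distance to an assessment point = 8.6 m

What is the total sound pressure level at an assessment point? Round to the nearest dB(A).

87 dB(A)

First find each source's level at the receiver (point-source: −20·log₁₀(r/r_ref)), then combine on an intensity basis.
pump: 77 − 20·log₁₀(2.6/1.1) = 77 − 7.47 = 69.53 dB(A).
air handling unit: 78 − 20·log₁₀(21.8/4.1) = 78 − 14.51 = 63.49 dB(A).
diesel generator: 94 − 20·log₁₀(8.6/3.9) = 94 − 6.87 = 87.13 dB(A).
Σ 10^(L/10) = 5.278e+08 → L_total = 10·log₁₀(5.278e+08) = 87.22 dB(A).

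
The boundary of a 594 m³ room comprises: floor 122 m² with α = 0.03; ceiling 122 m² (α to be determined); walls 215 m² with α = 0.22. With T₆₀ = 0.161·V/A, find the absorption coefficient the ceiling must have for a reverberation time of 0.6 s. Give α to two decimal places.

From T₆₀ = 0.161·V/A, the target T₆₀ = 0.6 s needs A = 0.161·594/0.6 = 159.39 m².
Absorption from the other surfaces = 122·0.03 + 215·0.22 = 50.96 m², so the ceiling must supply 108.43 m² over 122 m².
α = 108.43/122 = 0.889.

0.89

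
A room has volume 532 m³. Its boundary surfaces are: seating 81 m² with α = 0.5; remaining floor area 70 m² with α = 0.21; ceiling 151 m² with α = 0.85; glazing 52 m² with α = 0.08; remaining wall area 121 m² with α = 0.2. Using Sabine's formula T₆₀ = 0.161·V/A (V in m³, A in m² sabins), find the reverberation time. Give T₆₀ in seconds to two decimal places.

Summing Sᵢαᵢ: 81·0.5 + 70·0.21 + 151·0.85 + 52·0.08 + 121·0.2 = 211.91 m².
T₆₀ = 0.161·V/A = 0.161·532/211.91 = 0.404 s.

0.40 s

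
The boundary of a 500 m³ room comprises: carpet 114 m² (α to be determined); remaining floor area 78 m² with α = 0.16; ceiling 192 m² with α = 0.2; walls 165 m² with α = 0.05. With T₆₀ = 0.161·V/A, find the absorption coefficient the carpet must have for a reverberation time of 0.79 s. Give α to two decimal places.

0.38

From T₆₀ = 0.161·V/A, the target T₆₀ = 0.79 s needs A = 0.161·500/0.79 = 101.90 m².
Absorption from the other surfaces = 78·0.16 + 192·0.2 + 165·0.05 = 59.13 m², so the carpet must supply 42.77 m² over 114 m².
α = 42.77/114 = 0.375.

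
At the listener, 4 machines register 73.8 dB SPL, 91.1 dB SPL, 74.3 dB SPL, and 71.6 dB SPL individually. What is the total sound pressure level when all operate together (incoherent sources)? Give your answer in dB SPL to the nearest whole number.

91 dB SPL

For uncorrelated sources the intensities add, so convert each level to linear form, sum, and take 10·log₁₀ of the total.
Σ 10^(L/10) = 10^(73.8/10) + 10^(91.1/10) + 10^(74.3/10) + 10^(71.6/10) = 1.354e+09.
L_total = 10·log₁₀(1.354e+09) = 91.31 dB SPL.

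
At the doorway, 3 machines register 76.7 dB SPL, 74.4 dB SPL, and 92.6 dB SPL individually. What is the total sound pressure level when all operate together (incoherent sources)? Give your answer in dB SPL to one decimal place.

92.8 dB SPL

For uncorrelated sources the intensities add, so convert each level to linear form, sum, and take 10·log₁₀ of the total.
Σ 10^(L/10) = 10^(76.7/10) + 10^(74.4/10) + 10^(92.6/10) = 1.894e+09.
L_total = 10·log₁₀(1.894e+09) = 92.77 dB SPL.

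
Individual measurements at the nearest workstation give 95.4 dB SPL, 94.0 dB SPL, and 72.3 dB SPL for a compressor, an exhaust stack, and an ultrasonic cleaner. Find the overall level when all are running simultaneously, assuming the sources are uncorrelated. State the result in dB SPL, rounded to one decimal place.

Incoherent sources combine by intensity addition: L_total = 10·log₁₀(Σ 10^(L_i/10)).
Σ 10^(L/10) = 10^(95.4/10) + 10^(94.0/10) + 10^(72.3/10) = 5.996e+09.
L_total = 10·log₁₀(5.996e+09) = 97.78 dB SPL.

97.8 dB SPL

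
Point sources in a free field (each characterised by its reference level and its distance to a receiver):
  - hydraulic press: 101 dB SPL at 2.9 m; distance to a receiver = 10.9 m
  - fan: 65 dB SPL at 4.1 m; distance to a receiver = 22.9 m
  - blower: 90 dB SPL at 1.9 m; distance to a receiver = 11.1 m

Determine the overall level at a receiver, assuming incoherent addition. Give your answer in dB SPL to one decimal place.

Propagate each source to the receiver with L = L_ref − 20·log₁₀(r/r_ref), then add intensities.
hydraulic press: 101 − 20·log₁₀(10.9/2.9) = 101 − 11.50 = 89.50 dB SPL.
fan: 65 − 20·log₁₀(22.9/4.1) = 65 − 14.94 = 50.06 dB SPL.
blower: 90 − 20·log₁₀(11.1/1.9) = 90 − 15.33 = 74.67 dB SPL.
Σ 10^(L/10) = 9.205e+08 → L_total = 10·log₁₀(9.205e+08) = 89.64 dB SPL.

89.6 dB SPL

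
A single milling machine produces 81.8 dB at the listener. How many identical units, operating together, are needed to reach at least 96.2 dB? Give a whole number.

Need L₁ + 10·log₁₀ N ≥ 96.2, i.e. log₁₀ N ≥ 1.44.
N ≥ 10^(14.4/10) = 27.542, so N = 28.

28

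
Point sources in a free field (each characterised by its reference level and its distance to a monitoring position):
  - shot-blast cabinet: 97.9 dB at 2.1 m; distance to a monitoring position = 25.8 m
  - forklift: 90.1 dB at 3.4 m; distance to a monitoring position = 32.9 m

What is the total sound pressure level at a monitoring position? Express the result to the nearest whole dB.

First find each source's level at the receiver (point-source: −20·log₁₀(r/r_ref)), then combine on an intensity basis.
shot-blast cabinet: 97.9 − 20·log₁₀(25.8/2.1) = 97.9 − 21.79 = 76.11 dB.
forklift: 90.1 − 20·log₁₀(32.9/3.4) = 90.1 − 19.71 = 70.39 dB.
Σ 10^(L/10) = 5.178e+07 → L_total = 10·log₁₀(5.178e+07) = 77.14 dB.

77 dB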